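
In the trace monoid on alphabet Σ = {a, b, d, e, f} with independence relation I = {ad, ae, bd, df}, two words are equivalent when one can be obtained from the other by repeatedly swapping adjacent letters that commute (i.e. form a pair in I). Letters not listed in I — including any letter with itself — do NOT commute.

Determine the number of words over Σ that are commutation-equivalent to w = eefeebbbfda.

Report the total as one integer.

piece 0:e — minimal
piece 1:e rests on {0:e}
piece 2:f rests on {1:e}
piece 3:e rests on {2:f}
piece 4:e rests on {3:e}
piece 5:b rests on {4:e}
piece 6:b rests on {5:b}
piece 7:b rests on {6:b}
piece 8:f rests on {7:b}
piece 9:d rests on {4:e}
piece 10:a rests on {8:f}
minimal pieces: {0:e}
ways to finish when only these pieces remain (= sum over removing one remaining piece with nothing left below it):
  1 left: {9}→1  {10}→1
  2 left: {8,10}→1  {9,10}→2
  3 left: {7,8,10}→1  {8,9,10}→3
  4 left: {6,7,8,10}→1  {7,8,9,10}→4
  5 left: {5,6,7,8,10}→1  {6,7,8,9,10}→5
  6 left: {5,6,7,8,9,10}→6
  7 left: {4,5,6,7,8,9,10}→6
  8 left: {3,4,5,6,7,8,9,10}→6
  9 left: {2,3,4,5,6,7,8,9,10}→6
  placing 0:e first → 6 extensions

6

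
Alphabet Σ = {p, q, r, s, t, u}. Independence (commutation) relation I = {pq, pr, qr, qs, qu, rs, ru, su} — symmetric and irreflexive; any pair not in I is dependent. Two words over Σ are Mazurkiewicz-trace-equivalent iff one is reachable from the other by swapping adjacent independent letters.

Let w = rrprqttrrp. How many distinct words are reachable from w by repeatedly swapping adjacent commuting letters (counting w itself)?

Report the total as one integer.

0(r) covers ∅
1(r) covers 0:r
2(p) covers ∅
3(r) covers 1:r
4(q) covers ∅
5(t) covers 2:p, 3:r, 4:q
6(t) covers 5:t
7(r) covers 6:t
8(r) covers 7:r
9(p) covers 6:t
floor of heap: 0:r, 2:p, 4:q
completions by unplaced set U, small U first (add the entries for U minus each lowest piece of U):
  |U|=1: {8}:1  {9}:1
  |U|=2: {7,8}:1  {8,9}:2
  |U|=3: {7,8,9}:3
  |U|=4: {6,7,8,9}:3
  |U|=5: {5,6,7,8,9}:3
  |U|=6: {2,5,6,7,8,9}:3  {3,5,6,7,8,9}:3  {4,5,6,7,8,9}:3
  |U|=7: {1,3,5,6,7,8,9}:3  {2,3,5,6,7,8,9}:6  {2,4,5,6,7,8,9}:6  {3,4,5,6,7,8,9}:6
  |U|=8: {0,1,3,5,6,7,8,9}:3  {1,2,3,5,6,7,8,9}:9  {1,3,4,5,6,7,8,9}:9  {2,3,4,5,6,7,8,9}:18
  start at 0(r): 36
  start at 2(p): 12
  start at 4(q): 12
sum over floor = 60

60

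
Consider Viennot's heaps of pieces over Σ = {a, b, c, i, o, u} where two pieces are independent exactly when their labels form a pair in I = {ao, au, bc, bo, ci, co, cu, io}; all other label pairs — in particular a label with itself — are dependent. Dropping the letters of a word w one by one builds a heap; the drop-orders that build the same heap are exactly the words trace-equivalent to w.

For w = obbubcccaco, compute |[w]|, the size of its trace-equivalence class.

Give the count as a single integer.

840

#0=o has no predecessor
#1=b has no predecessor
#2=b depends on [1:b]
#3=u depends on [0:o, 2:b]
#4=b depends on [3:u]
#5=c has no predecessor
#6=c depends on [5:c]
#7=c depends on [6:c]
#8=a depends on [4:b, 7:c]
#9=c depends on [8:a]
#10=o depends on [3:u]
sources: [0:o, 1:b, 5:c]
N(rest) = Σ N(rest − s) over sources s of rest; N(one piece) = 1:
  size 1 → [9]=1  [10]=1
  size 2 → [8,9]=1  [9,10]=2
  size 3 → [4,8,9]=1  [7,8,9]=1  [8,9,10]=3
  size 4 → [4,7,8,9]=2  [4,8,9,10]=4  [6,7,8,9]=1  [7,8,9,10]=4
  size 5 → [3,4,8,9,10]=4  [4,6,7,8,9]=3  [4,7,8,9,10]=10  [5,6,7,8,9]=1  [6,7,8,9,10]=5
  size 6 → [0,3,4,8,9,10]=4  [2,3,4,8,9,10]=4  [3,4,7,8,9,10]=14  [4,5,6,7,8,9]=4  [4,6,7,8,9,10]=18  [5,6,7,8,9,10]=6
  size 7 → [0,2,3,4,8,9,10]=8  [0,3,4,7,8,9,10]=18  [1,2,3,4,8,9,10]=4  [2,3,4,7,8,9,10]=18  [3,4,6,7,8,9,10]=32  [4,5,6,7,8,9,10]=28
  size 8 → [0,1,2,3,4,8,9,10]=12  [0,2,3,4,7,8,9,10]=44  [0,3,4,6,7,8,9,10]=50  [1,2,3,4,7,8,9,10]=22  [2,3,4,6,7,8,9,10]=50  [3,4,5,6,7,8,9,10]=60
  size 9 → [0,1,2,3,4,7,8,9,10]=78  [0,2,3,4,6,7,8,9,10]=144  [0,3,4,5,6,7,8,9,10]=110  [1,2,3,4,6,7,8,9,10]=72  [2,3,4,5,6,7,8,9,10]=110
  first=0(o) contributes 182
  first=1(b) contributes 364
  first=5(c) contributes 294
|[w]| = 840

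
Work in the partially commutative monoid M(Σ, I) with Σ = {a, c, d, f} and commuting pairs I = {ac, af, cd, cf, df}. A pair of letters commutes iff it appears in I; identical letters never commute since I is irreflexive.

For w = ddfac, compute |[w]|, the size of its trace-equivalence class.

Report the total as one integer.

piece 0:d — minimal
piece 1:d rests on {0:d}
piece 2:f — minimal
piece 3:a rests on {1:d}
piece 4:c — minimal
minimal pieces: {0:d, 2:f, 4:c}
ways to finish when only these pieces remain (= sum over removing one remaining piece with nothing left below it):
  1 left: {2}→1  {3}→1  {4}→1
  2 left: {1,3}→1  {2,3}→2  {2,4}→2  {3,4}→2
  3 left: {0,1,3}→1  {1,2,3}→3  {1,3,4}→3  {2,3,4}→6
  placing 0:d first → 12 extensions
  placing 2:f first → 4 extensions
  placing 4:c first → 4 extensions
total linear extensions = 20

20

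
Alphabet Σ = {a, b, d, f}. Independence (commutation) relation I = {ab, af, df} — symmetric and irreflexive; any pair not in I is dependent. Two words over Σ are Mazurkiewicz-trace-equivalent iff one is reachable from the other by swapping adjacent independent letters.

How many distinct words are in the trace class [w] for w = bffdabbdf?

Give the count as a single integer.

27

drop 0:b onto floor
drop 1:f onto {0:b}
drop 2:f onto {1:f}
drop 3:d onto {0:b}
drop 4:a onto {3:d}
drop 5:b onto {2:f, 3:d}
drop 6:b onto {5:b}
drop 7:d onto {4:a, 6:b}
drop 8:f onto {6:b}
ground layer = {0:b}
drop-orders for the pieces not yet dropped (sum over which currently-grounded one goes next):
  1 to go: {7} 1  {8} 1
  2 to go: {4,7} 1  {7,8} 2
  3 to go: {4,7,8} 3  {6,7,8} 2
  4 to go: {4,6,7,8} 5  {5,6,7,8} 2
  5 to go: {2,5,6,7,8} 2  {4,5,6,7,8} 7
  6 to go: {1,2,5,6,7,8} 2  {2,4,5,6,7,8} 9  {3,4,5,6,7,8} 7
  7 to go: {1,2,4,5,6,7,8} 11  {2,3,4,5,6,7,8} 16
  if 0:b drops first: 27 orders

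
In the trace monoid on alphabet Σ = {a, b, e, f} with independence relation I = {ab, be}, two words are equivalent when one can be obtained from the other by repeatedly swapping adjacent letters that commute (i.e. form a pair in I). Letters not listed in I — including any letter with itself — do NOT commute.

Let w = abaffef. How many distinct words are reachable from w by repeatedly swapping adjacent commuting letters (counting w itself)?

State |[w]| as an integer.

3

0(a) covers ∅
1(b) covers ∅
2(a) covers 0:a
3(f) covers 1:b, 2:a
4(f) covers 3:f
5(e) covers 4:f
6(f) covers 5:e
floor of heap: 0:a, 1:b
completions by unplaced set U, small U first (add the entries for U minus each lowest piece of U):
  |U|=1: {6}:1
  |U|=2: {5,6}:1
  |U|=3: {4,5,6}:1
  |U|=4: {3,4,5,6}:1
  |U|=5: {1,3,4,5,6}:1  {2,3,4,5,6}:1
  start at 0(a): 2
  start at 1(b): 1
sum over floor = 3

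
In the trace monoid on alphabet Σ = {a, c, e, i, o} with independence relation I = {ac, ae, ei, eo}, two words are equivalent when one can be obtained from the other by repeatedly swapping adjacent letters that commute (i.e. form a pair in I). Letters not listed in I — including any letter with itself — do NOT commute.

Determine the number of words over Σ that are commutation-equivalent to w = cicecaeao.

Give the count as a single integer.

25

drop 0:c onto floor
drop 1:i onto {0:c}
drop 2:c onto {1:i}
drop 3:e onto {2:c}
drop 4:c onto {3:e}
drop 5:a onto {1:i}
drop 6:e onto {4:c}
drop 7:a onto {5:a}
drop 8:o onto {4:c, 7:a}
ground layer = {0:c}
drop-orders for the pieces not yet dropped (sum over which currently-grounded one goes next):
  1 to go: {6} 1  {8} 1
  2 to go: {6,8} 2  {7,8} 1
  3 to go: {4,6,8} 2  {5,7,8} 1  {6,7,8} 3
  4 to go: {3,4,6,8} 2  {4,6,7,8} 5  {5,6,7,8} 4
  5 to go: {2,3,4,6,8} 2  {3,4,6,7,8} 7  {4,5,6,7,8} 9
  6 to go: {2,3,4,6,7,8} 9  {3,4,5,6,7,8} 16
  7 to go: {2,3,4,5,6,7,8} 25
  if 0:c drops first: 25 orders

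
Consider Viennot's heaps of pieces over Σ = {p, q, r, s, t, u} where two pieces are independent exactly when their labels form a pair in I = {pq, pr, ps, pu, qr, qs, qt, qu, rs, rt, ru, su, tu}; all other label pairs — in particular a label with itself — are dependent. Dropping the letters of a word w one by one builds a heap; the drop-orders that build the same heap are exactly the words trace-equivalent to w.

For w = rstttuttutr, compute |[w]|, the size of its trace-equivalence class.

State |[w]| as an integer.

1980

piece 0:r — minimal
piece 1:s — minimal
piece 2:t rests on {1:s}
piece 3:t rests on {2:t}
piece 4:t rests on {3:t}
piece 5:u — minimal
piece 6:t rests on {4:t}
piece 7:t rests on {6:t}
piece 8:u rests on {5:u}
piece 9:t rests on {7:t}
piece 10:r rests on {0:r}
minimal pieces: {0:r, 1:s, 5:u}
ways to finish when only these pieces remain (= sum over removing one remaining piece with nothing left below it):
  1 left: {8}→1  {9}→1  {10}→1
  2 left: {0,10}→1  {5,8}→1  {7,9}→1  {8,9}→2  {8,10}→2  {9,10}→2
  3 left: {0,8,10}→3  {0,9,10}→3  {5,8,9}→3  {5,8,10}→3  {6,7,9}→1  {7,8,9}→3  {7,9,10}→3  {8,9,10}→6
  4 left: {0,5,8,10}→6  {0,7,9,10}→6  {0,8,9,10}→12  {4,6,7,9}→1  {5,7,8,9}→6  {5,8,9,10}→12  {6,7,8,9}→4  {6,7,9,10}→4  {7,8,9,10}→12
  5 left: {0,5,8,9,10}→30  {0,6,7,9,10}→10  {0,7,8,9,10}→30  {3,4,6,7,9}→1  {4,6,7,8,9}→5  {4,6,7,9,10}→5  {5,6,7,8,9}→10  {5,7,8,9,10}→30  {6,7,8,9,10}→20
  6 left: {0,4,6,7,9,10}→15  {0,5,7,8,9,10}→90  {0,6,7,8,9,10}→60  {2,3,4,6,7,9}→1  {3,4,6,7,8,9}→6  {3,4,6,7,9,10}→6  {4,5,6,7,8,9}→15  {4,6,7,8,9,10}→30  {5,6,7,8,9,10}→60
  7 left: {0,3,4,6,7,9,10}→21  {0,4,6,7,8,9,10}→105  {0,5,6,7,8,9,10}→210  {1,2,3,4,6,7,9}→1  {2,3,4,6,7,8,9}→7  {2,3,4,6,7,9,10}→7  {3,4,5,6,7,8,9}→21  {3,4,6,7,8,9,10}→42  {4,5,6,7,8,9,10}→105
  8 left: {0,2,3,4,6,7,9,10}→28  {0,3,4,6,7,8,9,10}→168  {0,4,5,6,7,8,9,10}→420  {1,2,3,4,6,7,8,9}→8  {1,2,3,4,6,7,9,10}→8  {2,3,4,5,6,7,8,9}→28  {2,3,4,6,7,8,9,10}→56  {3,4,5,6,7,8,9,10}→168
  9 left: {0,1,2,3,4,6,7,9,10}→36  {0,2,3,4,6,7,8,9,10}→252  {0,3,4,5,6,7,8,9,10}→756  {1,2,3,4,5,6,7,8,9}→36  {1,2,3,4,6,7,8,9,10}→72  {2,3,4,5,6,7,8,9,10}→252
  placing 0:r first → 360 extensions
  placing 1:s first → 1260 extensions
  placing 5:u first → 360 extensions
total linear extensions = 1980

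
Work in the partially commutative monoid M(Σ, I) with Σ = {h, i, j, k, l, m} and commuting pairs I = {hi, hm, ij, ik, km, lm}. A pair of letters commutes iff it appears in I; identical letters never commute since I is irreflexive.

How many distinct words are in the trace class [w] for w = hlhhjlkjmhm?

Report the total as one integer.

drop 0:h onto floor
drop 1:l onto {0:h}
drop 2:h onto {1:l}
drop 3:h onto {2:h}
drop 4:j onto {3:h}
drop 5:l onto {4:j}
drop 6:k onto {5:l}
drop 7:j onto {6:k}
drop 8:m onto {7:j}
drop 9:h onto {7:j}
drop 10:m onto {8:m}
ground layer = {0:h}
drop-orders for the pieces not yet dropped (sum over which currently-grounded one goes next):
  1 to go: {9} 1  {10} 1
  2 to go: {8,10} 1  {9,10} 2
  3 to go: {8,9,10} 3
  4 to go: {7,8,9,10} 3
  5 to go: {6,7,8,9,10} 3
  6 to go: {5,6,7,8,9,10} 3
  7 to go: {4,5,6,7,8,9,10} 3
  8 to go: {3,4,5,6,7,8,9,10} 3
  9 to go: {2,3,4,5,6,7,8,9,10} 3
  if 0:h drops first: 3 orders

3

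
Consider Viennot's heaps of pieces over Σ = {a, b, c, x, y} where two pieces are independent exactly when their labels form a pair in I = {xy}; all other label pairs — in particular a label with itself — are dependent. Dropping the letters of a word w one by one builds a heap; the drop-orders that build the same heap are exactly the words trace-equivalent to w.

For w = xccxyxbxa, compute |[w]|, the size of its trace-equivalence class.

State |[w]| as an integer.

3

drop 0:x onto floor
drop 1:c onto {0:x}
drop 2:c onto {1:c}
drop 3:x onto {2:c}
drop 4:y onto {2:c}
drop 5:x onto {3:x}
drop 6:b onto {4:y, 5:x}
drop 7:x onto {6:b}
drop 8:a onto {7:x}
ground layer = {0:x}
drop-orders for the pieces not yet dropped (sum over which currently-grounded one goes next):
  1 to go: {8} 1
  2 to go: {7,8} 1
  3 to go: {6,7,8} 1
  4 to go: {4,6,7,8} 1  {5,6,7,8} 1
  5 to go: {3,5,6,7,8} 1  {4,5,6,7,8} 2
  6 to go: {3,4,5,6,7,8} 3
  7 to go: {2,3,4,5,6,7,8} 3
  if 0:x drops first: 3 orders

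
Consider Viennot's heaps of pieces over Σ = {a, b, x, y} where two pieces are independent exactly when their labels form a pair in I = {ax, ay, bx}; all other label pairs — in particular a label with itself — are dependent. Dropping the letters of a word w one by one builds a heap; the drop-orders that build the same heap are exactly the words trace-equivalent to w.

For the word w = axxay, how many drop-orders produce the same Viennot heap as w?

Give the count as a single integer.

piece 0:a — minimal
piece 1:x — minimal
piece 2:x rests on {1:x}
piece 3:a rests on {0:a}
piece 4:y rests on {2:x}
minimal pieces: {0:a, 1:x}
ways to finish when only these pieces remain (= sum over removing one remaining piece with nothing left below it):
  1 left: {3}→1  {4}→1
  2 left: {0,3}→1  {2,4}→1  {3,4}→2
  3 left: {0,3,4}→3  {1,2,4}→1  {2,3,4}→3
  placing 0:a first → 4 extensions
  placing 1:x first → 6 extensions
total linear extensions = 10

10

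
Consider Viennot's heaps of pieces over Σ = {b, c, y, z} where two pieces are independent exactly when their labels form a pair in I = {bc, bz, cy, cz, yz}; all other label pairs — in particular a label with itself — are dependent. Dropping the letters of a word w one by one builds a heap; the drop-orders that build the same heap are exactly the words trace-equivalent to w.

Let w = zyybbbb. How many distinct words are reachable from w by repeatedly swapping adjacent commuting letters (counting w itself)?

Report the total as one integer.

piece 0:z — minimal
piece 1:y — minimal
piece 2:y rests on {1:y}
piece 3:b rests on {2:y}
piece 4:b rests on {3:b}
piece 5:b rests on {4:b}
piece 6:b rests on {5:b}
minimal pieces: {0:z, 1:y}
ways to finish when only these pieces remain (= sum over removing one remaining piece with nothing left below it):
  1 left: {0}→1  {6}→1
  2 left: {0,6}→2  {5,6}→1
  3 left: {0,5,6}→3  {4,5,6}→1
  4 left: {0,4,5,6}→4  {3,4,5,6}→1
  5 left: {0,3,4,5,6}→5  {2,3,4,5,6}→1
  placing 0:z first → 1 extensions
  placing 1:y first → 6 extensions
total linear extensions = 7

7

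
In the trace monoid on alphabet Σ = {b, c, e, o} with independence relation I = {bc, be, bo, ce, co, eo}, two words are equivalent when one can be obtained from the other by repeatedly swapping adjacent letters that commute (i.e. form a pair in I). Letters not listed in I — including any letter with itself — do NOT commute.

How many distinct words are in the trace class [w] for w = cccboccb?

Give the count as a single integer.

#0=c has no predecessor
#1=c depends on [0:c]
#2=c depends on [1:c]
#3=b has no predecessor
#4=o has no predecessor
#5=c depends on [2:c]
#6=c depends on [5:c]
#7=b depends on [3:b]
sources: [0:c, 3:b, 4:o]
N(rest) = Σ N(rest − s) over sources s of rest; N(one piece) = 1:
  size 1 → [4]=1  [6]=1  [7]=1
  size 2 → [3,7]=1  [4,6]=2  [4,7]=2  [5,6]=1  [6,7]=2
  size 3 → [2,5,6]=1  [3,4,7]=3  [3,6,7]=3  [4,5,6]=3  [4,6,7]=6  [5,6,7]=3
  size 4 → [1,2,5,6]=1  [2,4,5,6]=4  [2,5,6,7]=4  [3,4,6,7]=12  [3,5,6,7]=6  [4,5,6,7]=12
  size 5 → [0,1,2,5,6]=1  [1,2,4,5,6]=5  [1,2,5,6,7]=5  [2,3,5,6,7]=10  [2,4,5,6,7]=20  [3,4,5,6,7]=30
  size 6 → [0,1,2,4,5,6]=6  [0,1,2,5,6,7]=6  [1,2,3,5,6,7]=15  [1,2,4,5,6,7]=30  [2,3,4,5,6,7]=60
  first=0(c) contributes 105
  first=3(b) contributes 42
  first=4(o) contributes 21
|[w]| = 168

168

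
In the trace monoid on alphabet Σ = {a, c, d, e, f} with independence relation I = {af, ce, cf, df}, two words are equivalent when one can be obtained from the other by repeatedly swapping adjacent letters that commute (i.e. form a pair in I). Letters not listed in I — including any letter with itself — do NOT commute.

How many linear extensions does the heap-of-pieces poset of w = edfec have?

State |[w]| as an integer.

5

0(e) covers ∅
1(d) covers 0:e
2(f) covers 0:e
3(e) covers 1:d, 2:f
4(c) covers 1:d
floor of heap: 0:e
completions by unplaced set U, small U first (add the entries for U minus each lowest piece of U):
  |U|=1: {3}:1  {4}:1
  |U|=2: {2,3}:1  {3,4}:2
  |U|=3: {1,3,4}:2  {2,3,4}:3
  start at 0(e): 5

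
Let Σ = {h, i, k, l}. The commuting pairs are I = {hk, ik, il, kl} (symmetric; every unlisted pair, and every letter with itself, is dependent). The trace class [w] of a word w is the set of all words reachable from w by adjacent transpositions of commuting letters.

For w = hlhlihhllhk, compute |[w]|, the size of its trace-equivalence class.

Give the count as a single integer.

drop 0:h onto floor
drop 1:l onto {0:h}
drop 2:h onto {1:l}
drop 3:l onto {2:h}
drop 4:i onto {2:h}
drop 5:h onto {3:l, 4:i}
drop 6:h onto {5:h}
drop 7:l onto {6:h}
drop 8:l onto {7:l}
drop 9:h onto {8:l}
drop 10:k onto floor
ground layer = {0:h, 10:k}
drop-orders for the pieces not yet dropped (sum over which currently-grounded one goes next):
  1 to go: {9} 1  {10} 1
  2 to go: {8,9} 1  {9,10} 2
  3 to go: {7,8,9} 1  {8,9,10} 3
  4 to go: {6,7,8,9} 1  {7,8,9,10} 4
  5 to go: {5,6,7,8,9} 1  {6,7,8,9,10} 5
  6 to go: {3,5,6,7,8,9} 1  {4,5,6,7,8,9} 1  {5,6,7,8,9,10} 6
  7 to go: {3,4,5,6,7,8,9} 2  {3,5,6,7,8,9,10} 7  {4,5,6,7,8,9,10} 7
  8 to go: {2,3,4,5,6,7,8,9} 2  {3,4,5,6,7,8,9,10} 16
  9 to go: {1,2,3,4,5,6,7,8,9} 2  {2,3,4,5,6,7,8,9,10} 18
  if 0:h drops first: 20 orders
  if 10:k drops first: 2 orders
heap linearizations: 22

22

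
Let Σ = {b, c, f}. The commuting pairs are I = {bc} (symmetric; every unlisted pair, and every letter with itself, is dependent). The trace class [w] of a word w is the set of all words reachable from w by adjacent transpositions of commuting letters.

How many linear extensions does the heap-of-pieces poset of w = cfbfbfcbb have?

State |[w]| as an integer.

0(c) covers ∅
1(f) covers 0:c
2(b) covers 1:f
3(f) covers 2:b
4(b) covers 3:f
5(f) covers 4:b
6(c) covers 5:f
7(b) covers 5:f
8(b) covers 7:b
floor of heap: 0:c
completions by unplaced set U, small U first (add the entries for U minus each lowest piece of U):
  |U|=1: {6}:1  {8}:1
  |U|=2: {6,8}:2  {7,8}:1
  |U|=3: {6,7,8}:3
  |U|=4: {5,6,7,8}:3
  |U|=5: {4,5,6,7,8}:3
  |U|=6: {3,4,5,6,7,8}:3
  |U|=7: {2,3,4,5,6,7,8}:3
  start at 0(c): 3

3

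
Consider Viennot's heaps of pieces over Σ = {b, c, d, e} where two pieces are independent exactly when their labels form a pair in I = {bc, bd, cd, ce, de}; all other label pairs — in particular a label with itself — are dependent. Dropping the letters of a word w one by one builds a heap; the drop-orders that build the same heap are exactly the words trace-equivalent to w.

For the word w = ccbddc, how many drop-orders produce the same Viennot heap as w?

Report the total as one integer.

60

piece 0:c — minimal
piece 1:c rests on {0:c}
piece 2:b — minimal
piece 3:d — minimal
piece 4:d rests on {3:d}
piece 5:c rests on {1:c}
minimal pieces: {0:c, 2:b, 3:d}
ways to finish when only these pieces remain (= sum over removing one remaining piece with nothing left below it):
  1 left: {2}→1  {4}→1  {5}→1
  2 left: {1,5}→1  {2,4}→2  {2,5}→2  {3,4}→1  {4,5}→2
  3 left: {0,1,5}→1  {1,2,5}→3  {1,4,5}→3  {2,3,4}→3  {2,4,5}→6  {3,4,5}→3
  4 left: {0,1,2,5}→4  {0,1,4,5}→4  {1,2,4,5}→12  {1,3,4,5}→6  {2,3,4,5}→12
  placing 0:c first → 30 extensions
  placing 2:b first → 10 extensions
  placing 3:d first → 20 extensions
total linear extensions = 60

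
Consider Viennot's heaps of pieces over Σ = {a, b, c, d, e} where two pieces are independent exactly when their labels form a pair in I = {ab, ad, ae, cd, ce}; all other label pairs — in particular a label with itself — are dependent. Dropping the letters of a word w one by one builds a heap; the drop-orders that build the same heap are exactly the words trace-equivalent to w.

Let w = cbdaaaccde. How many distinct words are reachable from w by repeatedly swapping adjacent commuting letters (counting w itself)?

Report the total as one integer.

121

#0=c has no predecessor
#1=b depends on [0:c]
#2=d depends on [1:b]
#3=a depends on [0:c]
#4=a depends on [3:a]
#5=a depends on [4:a]
#6=c depends on [1:b, 5:a]
#7=c depends on [6:c]
#8=d depends on [2:d]
#9=e depends on [8:d]
sources: [0:c]
N(rest) = Σ N(rest − s) over sources s of rest; N(one piece) = 1:
  size 1 → [7]=1  [9]=1
  size 2 → [6,7]=1  [7,9]=2  [8,9]=1
  size 3 → [2,8,9]=1  [5,6,7]=1  [6,7,9]=3  [7,8,9]=3
  size 4 → [2,7,8,9]=4  [4,5,6,7]=1  [5,6,7,9]=4  [6,7,8,9]=6
  size 5 → [2,6,7,8,9]=10  [3,4,5,6,7]=1  [4,5,6,7,9]=5  [5,6,7,8,9]=10
  size 6 → [1,2,6,7,8,9]=10  [2,5,6,7,8,9]=20  [3,4,5,6,7,9]=6  [4,5,6,7,8,9]=15
  size 7 → [1,2,5,6,7,8,9]=30  [2,4,5,6,7,8,9]=35  [3,4,5,6,7,8,9]=21
  size 8 → [1,2,4,5,6,7,8,9]=65  [2,3,4,5,6,7,8,9]=56
  first=0(c) contributes 121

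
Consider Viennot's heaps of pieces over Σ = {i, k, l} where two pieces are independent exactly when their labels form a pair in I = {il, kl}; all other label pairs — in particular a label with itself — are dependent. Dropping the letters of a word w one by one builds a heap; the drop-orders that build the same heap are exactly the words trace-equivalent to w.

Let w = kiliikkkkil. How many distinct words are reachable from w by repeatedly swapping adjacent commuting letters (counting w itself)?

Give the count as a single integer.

0(k) covers ∅
1(i) covers 0:k
2(l) covers ∅
3(i) covers 1:i
4(i) covers 3:i
5(k) covers 4:i
6(k) covers 5:k
7(k) covers 6:k
8(k) covers 7:k
9(i) covers 8:k
10(l) covers 2:l
floor of heap: 0:k, 2:l
completions by unplaced set U, small U first (add the entries for U minus each lowest piece of U):
  |U|=1: {9}:1  {10}:1
  |U|=2: {2,10}:1  {8,9}:1  {9,10}:2
  |U|=3: {2,9,10}:3  {7,8,9}:1  {8,9,10}:3
  |U|=4: {2,8,9,10}:6  {6,7,8,9}:1  {7,8,9,10}:4
  |U|=5: {2,7,8,9,10}:10  {5,6,7,8,9}:1  {6,7,8,9,10}:5
  |U|=6: {2,6,7,8,9,10}:15  {4,5,6,7,8,9}:1  {5,6,7,8,9,10}:6
  |U|=7: {2,5,6,7,8,9,10}:21  {3,4,5,6,7,8,9}:1  {4,5,6,7,8,9,10}:7
  |U|=8: {1,3,4,5,6,7,8,9}:1  {2,4,5,6,7,8,9,10}:28  {3,4,5,6,7,8,9,10}:8
  |U|=9: {0,1,3,4,5,6,7,8,9}:1  {1,3,4,5,6,7,8,9,10}:9  {2,3,4,5,6,7,8,9,10}:36
  start at 0(k): 45
  start at 2(l): 10
sum over floor = 55

55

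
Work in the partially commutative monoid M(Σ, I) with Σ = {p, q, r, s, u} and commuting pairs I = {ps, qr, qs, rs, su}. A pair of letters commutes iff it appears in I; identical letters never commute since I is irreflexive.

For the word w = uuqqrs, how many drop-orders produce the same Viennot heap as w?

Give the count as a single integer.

piece 0:u — minimal
piece 1:u rests on {0:u}
piece 2:q rests on {1:u}
piece 3:q rests on {2:q}
piece 4:r rests on {1:u}
piece 5:s — minimal
minimal pieces: {0:u, 5:s}
ways to finish when only these pieces remain (= sum over removing one remaining piece with nothing left below it):
  1 left: {3}→1  {4}→1  {5}→1
  2 left: {2,3}→1  {3,4}→2  {3,5}→2  {4,5}→2
  3 left: {2,3,4}→3  {2,3,5}→3  {3,4,5}→6
  4 left: {1,2,3,4}→3  {2,3,4,5}→12
  placing 0:u first → 15 extensions
  placing 5:s first → 3 extensions
total linear extensions = 18

18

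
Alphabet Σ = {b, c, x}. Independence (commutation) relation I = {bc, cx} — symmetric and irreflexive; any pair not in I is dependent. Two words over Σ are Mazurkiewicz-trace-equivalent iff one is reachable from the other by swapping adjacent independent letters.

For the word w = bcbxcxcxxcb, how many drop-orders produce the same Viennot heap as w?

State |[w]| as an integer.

330

drop 0:b onto floor
drop 1:c onto floor
drop 2:b onto {0:b}
drop 3:x onto {2:b}
drop 4:c onto {1:c}
drop 5:x onto {3:x}
drop 6:c onto {4:c}
drop 7:x onto {5:x}
drop 8:x onto {7:x}
drop 9:c onto {6:c}
drop 10:b onto {8:x}
ground layer = {0:b, 1:c}
drop-orders for the pieces not yet dropped (sum over which currently-grounded one goes next):
  1 to go: {9} 1  {10} 1
  2 to go: {6,9} 1  {8,10} 1  {9,10} 2
  3 to go: {4,6,9} 1  {6,9,10} 3  {7,8,10} 1  {8,9,10} 3
  4 to go: {1,4,6,9} 1  {4,6,9,10} 4  {5,7,8,10} 1  {6,8,9,10} 6  {7,8,9,10} 4
  5 to go: {1,4,6,9,10} 5  {3,5,7,8,10} 1  {4,6,8,9,10} 10  {5,7,8,9,10} 5  {6,7,8,9,10} 10
  6 to go: {1,4,6,8,9,10} 15  {2,3,5,7,8,10} 1  {3,5,7,8,9,10} 6  {4,6,7,8,9,10} 20  {5,6,7,8,9,10} 15
  7 to go: {0,2,3,5,7,8,10} 1  {1,4,6,7,8,9,10} 35  {2,3,5,7,8,9,10} 7  {3,5,6,7,8,9,10} 21  {4,5,6,7,8,9,10} 35
  8 to go: {0,2,3,5,7,8,9,10} 8  {1,4,5,6,7,8,9,10} 70  {2,3,5,6,7,8,9,10} 28  {3,4,5,6,7,8,9,10} 56
  9 to go: {0,2,3,5,6,7,8,9,10} 36  {1,3,4,5,6,7,8,9,10} 126  {2,3,4,5,6,7,8,9,10} 84
  if 0:b drops first: 210 orders
  if 1:c drops first: 120 orders
heap linearizations: 330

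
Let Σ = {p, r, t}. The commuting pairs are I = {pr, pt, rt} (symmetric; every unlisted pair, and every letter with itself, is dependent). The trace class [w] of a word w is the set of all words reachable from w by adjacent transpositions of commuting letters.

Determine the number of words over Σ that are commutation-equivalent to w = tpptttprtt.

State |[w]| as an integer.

drop 0:t onto floor
drop 1:p onto floor
drop 2:p onto {1:p}
drop 3:t onto {0:t}
drop 4:t onto {3:t}
drop 5:t onto {4:t}
drop 6:p onto {2:p}
drop 7:r onto floor
drop 8:t onto {5:t}
drop 9:t onto {8:t}
ground layer = {0:t, 1:p, 7:r}
drop-orders for the pieces not yet dropped (sum over which currently-grounded one goes next):
  1 to go: {6} 1  {7} 1  {9} 1
  2 to go: {2,6} 1  {6,7} 2  {6,9} 2  {7,9} 2  {8,9} 1
  3 to go: {1,2,6} 1  {2,6,7} 3  {2,6,9} 3  {5,8,9} 1  {6,7,9} 6  {6,8,9} 3  {7,8,9} 3
  4 to go: {1,2,6,7} 4  {1,2,6,9} 4  {2,6,7,9} 12  {2,6,8,9} 6  {4,5,8,9} 1  {5,6,8,9} 4  {5,7,8,9} 4  {6,7,8,9} 12
  5 to go: {1,2,6,7,9} 20  {1,2,6,8,9} 10  {2,5,6,8,9} 10  {2,6,7,8,9} 30  {3,4,5,8,9} 1  {4,5,6,8,9} 5  {4,5,7,8,9} 5  {5,6,7,8,9} 20
  6 to go: {0,3,4,5,8,9} 1  {1,2,5,6,8,9} 20  {1,2,6,7,8,9} 60  {2,4,5,6,8,9} 15  {2,5,6,7,8,9} 60  {3,4,5,6,8,9} 6  {3,4,5,7,8,9} 6  {4,5,6,7,8,9} 30
  7 to go: {0,3,4,5,6,8,9} 7  {0,3,4,5,7,8,9} 7  {1,2,4,5,6,8,9} 35  {1,2,5,6,7,8,9} 140  {2,3,4,5,6,8,9} 21  {2,4,5,6,7,8,9} 105  {3,4,5,6,7,8,9} 42
  8 to go: {0,2,3,4,5,6,8,9} 28  {0,3,4,5,6,7,8,9} 56  {1,2,3,4,5,6,8,9} 56  {1,2,4,5,6,7,8,9} 280  {2,3,4,5,6,7,8,9} 168
  if 0:t drops first: 504 orders
  if 1:p drops first: 252 orders
  if 7:r drops first: 84 orders
heap linearizations: 840

840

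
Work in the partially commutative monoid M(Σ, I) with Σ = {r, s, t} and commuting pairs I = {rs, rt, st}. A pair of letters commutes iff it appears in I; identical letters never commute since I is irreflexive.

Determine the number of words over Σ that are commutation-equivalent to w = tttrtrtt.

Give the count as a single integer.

drop 0:t onto floor
drop 1:t onto {0:t}
drop 2:t onto {1:t}
drop 3:r onto floor
drop 4:t onto {2:t}
drop 5:r onto {3:r}
drop 6:t onto {4:t}
drop 7:t onto {6:t}
ground layer = {0:t, 3:r}
drop-orders for the pieces not yet dropped (sum over which currently-grounded one goes next):
  1 to go: {5} 1  {7} 1
  2 to go: {3,5} 1  {5,7} 2  {6,7} 1
  3 to go: {3,5,7} 3  {4,6,7} 1  {5,6,7} 3
  4 to go: {2,4,6,7} 1  {3,5,6,7} 6  {4,5,6,7} 4
  5 to go: {1,2,4,6,7} 1  {2,4,5,6,7} 5  {3,4,5,6,7} 10
  6 to go: {0,1,2,4,6,7} 1  {1,2,4,5,6,7} 6  {2,3,4,5,6,7} 15
  if 0:t drops first: 21 orders
  if 3:r drops first: 7 orders
heap linearizations: 28

28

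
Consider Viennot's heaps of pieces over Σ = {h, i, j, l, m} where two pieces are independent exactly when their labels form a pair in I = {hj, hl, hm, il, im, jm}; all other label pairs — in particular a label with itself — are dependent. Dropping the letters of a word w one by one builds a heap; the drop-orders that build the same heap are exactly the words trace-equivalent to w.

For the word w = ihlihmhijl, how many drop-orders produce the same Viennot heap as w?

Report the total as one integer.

35

#0=i has no predecessor
#1=h depends on [0:i]
#2=l has no predecessor
#3=i depends on [1:h]
#4=h depends on [3:i]
#5=m depends on [2:l]
#6=h depends on [4:h]
#7=i depends on [6:h]
#8=j depends on [2:l, 7:i]
#9=l depends on [5:m, 8:j]
sources: [0:i, 2:l]
N(rest) = Σ N(rest − s) over sources s of rest; N(one piece) = 1:
  size 1 → [9]=1
  size 2 → [5,9]=1  [8,9]=1
  size 3 → [5,8,9]=2  [7,8,9]=1
  size 4 → [2,5,8,9]=2  [5,7,8,9]=3  [6,7,8,9]=1
  size 5 → [2,5,7,8,9]=5  [4,6,7,8,9]=1  [5,6,7,8,9]=4
  size 6 → [2,5,6,7,8,9]=9  [3,4,6,7,8,9]=1  [4,5,6,7,8,9]=5
  size 7 → [1,3,4,6,7,8,9]=1  [2,4,5,6,7,8,9]=14  [3,4,5,6,7,8,9]=6
  size 8 → [0,1,3,4,6,7,8,9]=1  [1,3,4,5,6,7,8,9]=7  [2,3,4,5,6,7,8,9]=20
  first=0(i) contributes 27
  first=2(l) contributes 8
|[w]| = 35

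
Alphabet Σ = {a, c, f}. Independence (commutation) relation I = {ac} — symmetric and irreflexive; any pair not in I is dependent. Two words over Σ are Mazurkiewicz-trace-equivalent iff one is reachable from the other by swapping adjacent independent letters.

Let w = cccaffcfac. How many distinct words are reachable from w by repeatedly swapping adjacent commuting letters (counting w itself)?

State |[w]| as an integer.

0(c) covers ∅
1(c) covers 0:c
2(c) covers 1:c
3(a) covers ∅
4(f) covers 2:c, 3:a
5(f) covers 4:f
6(c) covers 5:f
7(f) covers 6:c
8(a) covers 7:f
9(c) covers 7:f
floor of heap: 0:c, 3:a
completions by unplaced set U, small U first (add the entries for U minus each lowest piece of U):
  |U|=1: {8}:1  {9}:1
  |U|=2: {8,9}:2
  |U|=3: {7,8,9}:2
  |U|=4: {6,7,8,9}:2
  |U|=5: {5,6,7,8,9}:2
  |U|=6: {4,5,6,7,8,9}:2
  |U|=7: {2,4,5,6,7,8,9}:2  {3,4,5,6,7,8,9}:2
  |U|=8: {1,2,4,5,6,7,8,9}:2  {2,3,4,5,6,7,8,9}:4
  start at 0(c): 6
  start at 3(a): 2
sum over floor = 8

8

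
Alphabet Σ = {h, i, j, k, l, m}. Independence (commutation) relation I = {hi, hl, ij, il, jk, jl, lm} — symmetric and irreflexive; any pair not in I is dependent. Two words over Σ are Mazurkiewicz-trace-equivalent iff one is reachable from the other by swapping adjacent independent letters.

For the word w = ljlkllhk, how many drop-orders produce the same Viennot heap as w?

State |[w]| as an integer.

15

piece 0:l — minimal
piece 1:j — minimal
piece 2:l rests on {0:l}
piece 3:k rests on {2:l}
piece 4:l rests on {3:k}
piece 5:l rests on {4:l}
piece 6:h rests on {1:j, 3:k}
piece 7:k rests on {5:l, 6:h}
minimal pieces: {0:l, 1:j}
ways to finish when only these pieces remain (= sum over removing one remaining piece with nothing left below it):
  1 left: {7}→1
  2 left: {5,7}→1  {6,7}→1
  3 left: {1,6,7}→1  {4,5,7}→1  {5,6,7}→2
  4 left: {1,5,6,7}→3  {4,5,6,7}→3
  5 left: {1,4,5,6,7}→6  {3,4,5,6,7}→3
  6 left: {1,3,4,5,6,7}→9  {2,3,4,5,6,7}→3
  placing 0:l first → 12 extensions
  placing 1:j first → 3 extensions
total linear extensions = 15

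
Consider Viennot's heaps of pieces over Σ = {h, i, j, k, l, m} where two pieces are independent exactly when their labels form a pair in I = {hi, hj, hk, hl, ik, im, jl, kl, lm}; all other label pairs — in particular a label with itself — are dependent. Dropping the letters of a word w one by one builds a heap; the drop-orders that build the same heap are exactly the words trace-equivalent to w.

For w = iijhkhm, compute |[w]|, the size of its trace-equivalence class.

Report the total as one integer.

15

0(i) covers ∅
1(i) covers 0:i
2(j) covers 1:i
3(h) covers ∅
4(k) covers 2:j
5(h) covers 3:h
6(m) covers 4:k, 5:h
floor of heap: 0:i, 3:h
completions by unplaced set U, small U first (add the entries for U minus each lowest piece of U):
  |U|=1: {6}:1
  |U|=2: {4,6}:1  {5,6}:1
  |U|=3: {2,4,6}:1  {3,5,6}:1  {4,5,6}:2
  |U|=4: {1,2,4,6}:1  {2,4,5,6}:3  {3,4,5,6}:3
  |U|=5: {0,1,2,4,6}:1  {1,2,4,5,6}:4  {2,3,4,5,6}:6
  start at 0(i): 10
  start at 3(h): 5
sum over floor = 15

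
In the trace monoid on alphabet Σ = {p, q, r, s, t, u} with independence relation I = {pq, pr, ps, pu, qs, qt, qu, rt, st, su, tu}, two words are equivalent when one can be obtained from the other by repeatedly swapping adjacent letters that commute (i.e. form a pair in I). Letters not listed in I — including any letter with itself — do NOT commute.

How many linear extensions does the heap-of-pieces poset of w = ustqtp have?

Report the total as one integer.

120

#0=u has no predecessor
#1=s has no predecessor
#2=t has no predecessor
#3=q has no predecessor
#4=t depends on [2:t]
#5=p depends on [4:t]
sources: [0:u, 1:s, 2:t, 3:q]
N(rest) = Σ N(rest − s) over sources s of rest; N(one piece) = 1:
  size 1 → [0]=1  [1]=1  [3]=1  [5]=1
  size 2 → [0,1]=2  [0,3]=2  [0,5]=2  [1,3]=2  [1,5]=2  [3,5]=2  [4,5]=1
  size 3 → [0,1,3]=6  [0,1,5]=6  [0,3,5]=6  [0,4,5]=3  [1,3,5]=6  [1,4,5]=3  [2,4,5]=1  [3,4,5]=3
  size 4 → [0,1,3,5]=24  [0,1,4,5]=12  [0,2,4,5]=4  [0,3,4,5]=12  [1,2,4,5]=4  [1,3,4,5]=12  [2,3,4,5]=4
  first=0(u) contributes 20
  first=1(s) contributes 20
  first=2(t) contributes 60
  first=3(q) contributes 20
|[w]| = 120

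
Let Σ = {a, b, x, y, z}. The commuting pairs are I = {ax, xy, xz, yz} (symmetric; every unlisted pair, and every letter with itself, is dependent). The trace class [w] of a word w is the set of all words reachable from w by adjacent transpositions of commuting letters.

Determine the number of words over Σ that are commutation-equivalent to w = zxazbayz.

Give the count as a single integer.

#0=z has no predecessor
#1=x has no predecessor
#2=a depends on [0:z]
#3=z depends on [2:a]
#4=b depends on [1:x, 3:z]
#5=a depends on [4:b]
#6=y depends on [5:a]
#7=z depends on [5:a]
sources: [0:z, 1:x]
N(rest) = Σ N(rest − s) over sources s of rest; N(one piece) = 1:
  size 1 → [6]=1  [7]=1
  size 2 → [6,7]=2
  size 3 → [5,6,7]=2
  size 4 → [4,5,6,7]=2
  size 5 → [1,4,5,6,7]=2  [3,4,5,6,7]=2
  size 6 → [1,3,4,5,6,7]=4  [2,3,4,5,6,7]=2
  first=0(z) contributes 6
  first=1(x) contributes 2
|[w]| = 8

8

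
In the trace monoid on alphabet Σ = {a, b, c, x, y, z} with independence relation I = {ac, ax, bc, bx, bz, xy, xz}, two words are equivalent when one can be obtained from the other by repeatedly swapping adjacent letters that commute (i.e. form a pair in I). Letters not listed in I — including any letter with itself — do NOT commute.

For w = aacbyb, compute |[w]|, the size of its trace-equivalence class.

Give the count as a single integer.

0(a) covers ∅
1(a) covers 0:a
2(c) covers ∅
3(b) covers 1:a
4(y) covers 2:c, 3:b
5(b) covers 4:y
floor of heap: 0:a, 2:c
completions by unplaced set U, small U first (add the entries for U minus each lowest piece of U):
  |U|=1: {5}:1
  |U|=2: {4,5}:1
  |U|=3: {2,4,5}:1  {3,4,5}:1
  |U|=4: {1,3,4,5}:1  {2,3,4,5}:2
  start at 0(a): 3
  start at 2(c): 1
sum over floor = 4

4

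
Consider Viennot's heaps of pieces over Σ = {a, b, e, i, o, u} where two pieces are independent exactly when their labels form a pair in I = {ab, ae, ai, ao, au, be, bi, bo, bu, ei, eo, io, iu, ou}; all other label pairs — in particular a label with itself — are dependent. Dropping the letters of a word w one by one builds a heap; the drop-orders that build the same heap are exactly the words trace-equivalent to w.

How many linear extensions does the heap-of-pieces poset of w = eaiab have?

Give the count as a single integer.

piece 0:e — minimal
piece 1:a — minimal
piece 2:i — minimal
piece 3:a rests on {1:a}
piece 4:b — minimal
minimal pieces: {0:e, 1:a, 2:i, 4:b}
ways to finish when only these pieces remain (= sum over removing one remaining piece with nothing left below it):
  1 left: {0}→1  {2}→1  {3}→1  {4}→1
  2 left: {0,2}→2  {0,3}→2  {0,4}→2  {1,3}→1  {2,3}→2  {2,4}→2  {3,4}→2
  3 left: {0,1,3}→3  {0,2,3}→6  {0,2,4}→6  {0,3,4}→6  {1,2,3}→3  {1,3,4}→3  {2,3,4}→6
  placing 0:e first → 12 extensions
  placing 1:a first → 24 extensions
  placing 2:i first → 12 extensions
  placing 4:b first → 12 extensions
total linear extensions = 60

60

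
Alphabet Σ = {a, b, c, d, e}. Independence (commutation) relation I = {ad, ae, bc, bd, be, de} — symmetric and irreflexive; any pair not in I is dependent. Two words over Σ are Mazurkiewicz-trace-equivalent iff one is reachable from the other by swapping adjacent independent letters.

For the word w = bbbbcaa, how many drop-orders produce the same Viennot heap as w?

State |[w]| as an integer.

#0=b has no predecessor
#1=b depends on [0:b]
#2=b depends on [1:b]
#3=b depends on [2:b]
#4=c has no predecessor
#5=a depends on [3:b, 4:c]
#6=a depends on [5:a]
sources: [0:b, 4:c]
N(rest) = Σ N(rest − s) over sources s of rest; N(one piece) = 1:
  size 1 → [6]=1
  size 2 → [5,6]=1
  size 3 → [3,5,6]=1  [4,5,6]=1
  size 4 → [2,3,5,6]=1  [3,4,5,6]=2
  size 5 → [1,2,3,5,6]=1  [2,3,4,5,6]=3
  first=0(b) contributes 4
  first=4(c) contributes 1
|[w]| = 5

5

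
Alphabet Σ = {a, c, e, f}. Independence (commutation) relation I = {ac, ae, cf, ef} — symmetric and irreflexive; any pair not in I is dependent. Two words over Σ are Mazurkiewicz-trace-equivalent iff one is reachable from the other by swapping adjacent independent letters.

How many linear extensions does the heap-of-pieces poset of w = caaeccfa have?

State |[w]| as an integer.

piece 0:c — minimal
piece 1:a — minimal
piece 2:a rests on {1:a}
piece 3:e rests on {0:c}
piece 4:c rests on {3:e}
piece 5:c rests on {4:c}
piece 6:f rests on {2:a}
piece 7:a rests on {6:f}
minimal pieces: {0:c, 1:a}
ways to finish when only these pieces remain (= sum over removing one remaining piece with nothing left below it):
  1 left: {5}→1  {7}→1
  2 left: {4,5}→1  {5,7}→2  {6,7}→1
  3 left: {2,6,7}→1  {3,4,5}→1  {4,5,7}→3  {5,6,7}→3
  4 left: {0,3,4,5}→1  {1,2,6,7}→1  {2,5,6,7}→4  {3,4,5,7}→4  {4,5,6,7}→6
  5 left: {0,3,4,5,7}→5  {1,2,5,6,7}→5  {2,4,5,6,7}→10  {3,4,5,6,7}→10
  6 left: {0,3,4,5,6,7}→15  {1,2,4,5,6,7}→15  {2,3,4,5,6,7}→20
  placing 0:c first → 35 extensions
  placing 1:a first → 35 extensions
total linear extensions = 70

70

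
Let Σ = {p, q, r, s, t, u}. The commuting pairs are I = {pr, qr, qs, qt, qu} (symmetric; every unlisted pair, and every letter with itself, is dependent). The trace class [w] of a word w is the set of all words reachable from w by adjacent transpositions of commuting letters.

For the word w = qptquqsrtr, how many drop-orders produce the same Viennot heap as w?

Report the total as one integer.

0(q) covers ∅
1(p) covers 0:q
2(t) covers 1:p
3(q) covers 1:p
4(u) covers 2:t
5(q) covers 3:q
6(s) covers 4:u
7(r) covers 6:s
8(t) covers 7:r
9(r) covers 8:t
floor of heap: 0:q
completions by unplaced set U, small U first (add the entries for U minus each lowest piece of U):
  |U|=1: {5}:1  {9}:1
  |U|=2: {3,5}:1  {5,9}:2  {8,9}:1
  |U|=3: {3,5,9}:3  {5,8,9}:3  {7,8,9}:1
  |U|=4: {3,5,8,9}:6  {5,7,8,9}:4  {6,7,8,9}:1
  |U|=5: {3,5,7,8,9}:10  {4,6,7,8,9}:1  {5,6,7,8,9}:5
  |U|=6: {2,4,6,7,8,9}:1  {3,5,6,7,8,9}:15  {4,5,6,7,8,9}:6
  |U|=7: {2,4,5,6,7,8,9}:7  {3,4,5,6,7,8,9}:21
  |U|=8: {2,3,4,5,6,7,8,9}:28
  start at 0(q): 28

28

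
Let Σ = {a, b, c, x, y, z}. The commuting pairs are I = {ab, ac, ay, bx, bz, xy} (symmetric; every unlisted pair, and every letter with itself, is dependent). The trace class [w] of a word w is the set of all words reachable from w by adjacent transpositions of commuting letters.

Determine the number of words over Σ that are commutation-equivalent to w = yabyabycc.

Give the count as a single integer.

36

piece 0:y — minimal
piece 1:a — minimal
piece 2:b rests on {0:y}
piece 3:y rests on {2:b}
piece 4:a rests on {1:a}
piece 5:b rests on {3:y}
piece 6:y rests on {5:b}
piece 7:c rests on {6:y}
piece 8:c rests on {7:c}
minimal pieces: {0:y, 1:a}
ways to finish when only these pieces remain (= sum over removing one remaining piece with nothing left below it):
  1 left: {4}→1  {8}→1
  2 left: {1,4}→1  {4,8}→2  {7,8}→1
  3 left: {1,4,8}→3  {4,7,8}→3  {6,7,8}→1
  4 left: {1,4,7,8}→6  {4,6,7,8}→4  {5,6,7,8}→1
  5 left: {1,4,6,7,8}→10  {3,5,6,7,8}→1  {4,5,6,7,8}→5
  6 left: {1,4,5,6,7,8}→15  {2,3,5,6,7,8}→1  {3,4,5,6,7,8}→6
  7 left: {0,2,3,5,6,7,8}→1  {1,3,4,5,6,7,8}→21  {2,3,4,5,6,7,8}→7
  placing 0:y first → 28 extensions
  placing 1:a first → 8 extensions
total linear extensions = 36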